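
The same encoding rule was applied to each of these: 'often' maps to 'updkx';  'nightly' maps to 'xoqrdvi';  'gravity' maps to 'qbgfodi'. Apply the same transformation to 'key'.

uki

The shift depends on letter class: consonant f→p is +10, but vowel o→u is +6. The rule splits by letter class: vowels +6, consonants +10.
On key: k(cons)+10=u, e(vowel)+6=k, y(cons)+10=i.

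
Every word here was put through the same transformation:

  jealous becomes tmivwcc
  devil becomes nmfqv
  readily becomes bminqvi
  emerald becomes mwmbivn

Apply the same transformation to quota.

acwdi

The shift depends on letter class: consonant j→t is +10, but vowel e→m is +8. Two shifts are in play — +8 for a/e/i/o/u, +10 for every other letter.
For quota: q(cons)+10=a, u(vowel)+8=c, o(vowel)+8=w, t(cons)+10=d, a(vowel)+8=i.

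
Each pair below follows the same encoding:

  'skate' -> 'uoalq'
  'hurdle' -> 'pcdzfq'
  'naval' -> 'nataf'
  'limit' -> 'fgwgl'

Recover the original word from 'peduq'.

s(18)→u(20) and k(10)→o(14) fit y≡17x+0 (mod 26); the inverse of 17 mod 26 is 23. Treating letters as 0–25, the rule is x ↦ 17x + 0 (mod 26).
Undoing it on peduq: p(15)→23·(15−0)≡7=h; e(4)→23·(4−0)≡14=o; d(3)→23·(3−0)≡17=r; u(20)→23·(20−0)≡18=s; q(16)→23·(16−0)≡4=e (all mod 26).

horse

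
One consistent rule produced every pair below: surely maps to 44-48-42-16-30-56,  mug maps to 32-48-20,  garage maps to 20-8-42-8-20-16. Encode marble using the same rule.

The formula is n = 2×(alphabet index, a=1) + 6.
For marble: m=13→32, a=1→8, r=18→42, b=2→10, l=12→30, e=5→16.

32-8-42-10-30-16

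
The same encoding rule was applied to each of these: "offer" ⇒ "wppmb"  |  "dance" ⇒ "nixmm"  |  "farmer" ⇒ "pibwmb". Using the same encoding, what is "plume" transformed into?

zvcwm

Two shifts are in play — +8 for a/e/i/o/u, +10 for every other letter.
For plume: p(cons)+10=z, l(cons)+10=v, u(vowel)+8=c, m(cons)+10=w, e(vowel)+8=m.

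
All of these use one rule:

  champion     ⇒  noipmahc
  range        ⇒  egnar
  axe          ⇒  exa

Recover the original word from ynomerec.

ceremony

The output letters match the input read backwards: champion reversed is noipmahc. The word is simply reversed.
Decoding ynomerec: then reverse → ceremony.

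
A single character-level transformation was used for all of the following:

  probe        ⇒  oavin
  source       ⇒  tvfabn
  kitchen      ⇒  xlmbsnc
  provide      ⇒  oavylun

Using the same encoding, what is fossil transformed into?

gvttlq

p(15)→o(14) and r(17)→a(0) fit y≡19x+15 (mod 26); the inverse of 19 mod 26 is 11. Each letter's alphabet position (a=0..z=25) is mapped through 19·x+15 mod 26 — an affine cipher.
On fossil: f(5)→19·5+15≡6=g; o(14)→19·14+15≡21=v; s(18)→19·18+15≡19=t; s(18)→19·18+15≡19=t; i(8)→19·8+15≡11=l; l(11)→19·11+15≡16=q (all mod 26).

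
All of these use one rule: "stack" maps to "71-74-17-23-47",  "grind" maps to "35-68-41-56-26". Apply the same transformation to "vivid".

80-41-80-41-26

s(#19)→71 and t(#20)→74: differences scale by 3, so n = 3·pos + 14. With a=1..z=26, the number is 3·pos + 14.
Applying it to vivid: v=22→80, i=9→41, v=22→80, i=9→41, d=4→26.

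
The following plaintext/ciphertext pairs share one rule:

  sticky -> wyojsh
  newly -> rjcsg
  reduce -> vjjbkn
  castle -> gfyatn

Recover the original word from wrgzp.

In sticky: s→w is +4, t→y is +5, i→o is +6, c→j is +7 — the shift increases by 1 each position. The shift increases by 1 at each position, starting from +4: 4, 5, 6, ….
Undoing it on wrgzp: w−4=s, r−5=m, g−6=a, z−7=s, p−8=h.

smash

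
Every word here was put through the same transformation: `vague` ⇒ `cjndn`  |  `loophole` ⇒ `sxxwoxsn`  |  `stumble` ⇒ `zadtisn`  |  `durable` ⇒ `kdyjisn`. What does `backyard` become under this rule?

The shift depends on letter class: consonant v→c is +7, but vowel a→j is +9. Vowels shift forward by 9 and consonants shift forward by 7.
For backyard: b(cons)+7=i, a(vowel)+9=j, c(cons)+7=j, k(cons)+7=r, y(cons)+7=f, a(vowel)+9=j, r(cons)+7=y, d(cons)+7=k.

ijjrfjyk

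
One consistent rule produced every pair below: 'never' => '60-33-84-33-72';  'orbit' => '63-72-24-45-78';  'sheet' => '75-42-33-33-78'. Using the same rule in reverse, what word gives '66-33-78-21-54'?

n(#14)→60 and e(#5)→33: differences scale by 3, so n = 3·pos + 18. Each letter becomes 3×(its alphabet position, a=1..z=26) + 18.
Undoing it on 66-33-78-21-54: 66→(66−18)÷3=16=p, 33→(33−18)÷3=5=e, 78→(78−18)÷3=20=t, 21→(21−18)÷3=1=a, 54→(54−18)÷3=12=l.

petal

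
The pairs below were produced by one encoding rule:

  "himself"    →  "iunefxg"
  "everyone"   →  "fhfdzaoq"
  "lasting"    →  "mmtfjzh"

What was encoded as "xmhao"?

wagon

The shifts repeat in a cycle of length 2: positions 0,1,… shift by +1, +12, then the pattern repeats.
Undoing it on xmhao: x−1=w, m−12=a, h−1=g, a−12=o, o−1=n.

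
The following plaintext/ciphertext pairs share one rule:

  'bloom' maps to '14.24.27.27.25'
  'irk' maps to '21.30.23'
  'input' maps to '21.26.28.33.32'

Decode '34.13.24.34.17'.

valve

The number is (letter's place in the alphabet, a=1) + 12.
Reversing it on 34.13.24.34.17: 34→(34−12)÷1=22=v, 13→(13−12)÷1=1=a, 24→(24−12)÷1=12=l, 34→(34−12)÷1=22=v, 17→(17−12)÷1=5=e.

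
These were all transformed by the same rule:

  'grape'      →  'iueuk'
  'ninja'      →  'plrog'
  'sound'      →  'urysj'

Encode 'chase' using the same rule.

In grape: g→i is +2, r→u is +3, a→e is +4, p→u is +5 — the shift increases by 1 each position. Each letter shifts forward by (position + 2), i.e. 2, 3, 4, … — the shift grows by one for each successive letter.
On chase: c+2=e, h+3=k, a+4=e, s+5=x, e+6=k.

ekexk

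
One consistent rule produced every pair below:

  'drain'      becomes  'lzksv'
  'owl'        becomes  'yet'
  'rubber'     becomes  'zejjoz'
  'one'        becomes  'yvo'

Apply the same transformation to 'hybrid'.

The shift depends on letter class: consonant d→l is +8, but vowel a→k is +10. The rule splits by letter class: vowels +10, consonants +8.
Applying it to hybrid: h(cons)+8=p, y(cons)+8=g, b(cons)+8=j, r(cons)+8=z, i(vowel)+10=s, d(cons)+8=l.

pgjzsl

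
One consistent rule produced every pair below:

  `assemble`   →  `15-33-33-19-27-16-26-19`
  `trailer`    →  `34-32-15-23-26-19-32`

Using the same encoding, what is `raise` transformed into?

32-15-23-33-19

a is letter #1 and maps to 15: an offset of 14. The number is (letter's place in the alphabet, a=1) + 14.
On raise: r=18→32, a=1→15, i=9→23, s=19→33, e=5→19.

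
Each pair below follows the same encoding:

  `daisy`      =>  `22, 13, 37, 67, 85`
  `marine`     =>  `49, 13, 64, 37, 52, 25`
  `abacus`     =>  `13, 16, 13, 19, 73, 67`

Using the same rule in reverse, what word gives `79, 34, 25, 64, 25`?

Each letter becomes 3×(its alphabet position, a=1..z=26) + 10.
Reversing it on 79, 34, 25, 64, 25: 79→(79−10)÷3=23=w, 34→(34−10)÷3=8=h, 25→(25−10)÷3=5=e, 64→(64−10)÷3=18=r, 25→(25−10)÷3=5=e.

where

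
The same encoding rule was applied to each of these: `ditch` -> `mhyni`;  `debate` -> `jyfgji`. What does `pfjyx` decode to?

steak

Two steps: reverse the string, then apply a Caesar shift of +5.
Undoing it on pfjyx: shift back: p−5=k, f−5=a, j−5=e, y−5=t, x−5=s → kaets; then reverse → steak.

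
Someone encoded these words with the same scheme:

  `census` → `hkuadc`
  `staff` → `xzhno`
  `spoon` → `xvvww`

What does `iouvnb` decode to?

In census: c→h is +5, e→k is +6, n→u is +7, s→a is +8 — the shift increases by 1 each position. Each letter shifts forward by (position + 5), i.e. 5, 6, 7, … — the shift grows by one for each successive letter.
Reversing it on iouvnb: i−5=d, o−6=i, u−7=n, v−8=n, n−9=e, b−10=r.

dinner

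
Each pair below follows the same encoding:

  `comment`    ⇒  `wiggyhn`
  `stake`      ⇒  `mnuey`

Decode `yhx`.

end

Every letter moves 20 places later in the alphabet, wrapping around z→a.
Reversing it on yhx: y−20=e, h−20=n, x−20=d.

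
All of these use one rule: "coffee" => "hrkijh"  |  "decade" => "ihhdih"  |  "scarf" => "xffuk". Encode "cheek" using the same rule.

Shifts by position in coffee: pos 0: c→h (+5), pos 1: o→r (+3), pos 2: f→k (+5), pos 3: f→i (+3) — repeating every 2. It's a Vigenère-style cipher with numeric key [5,3]: position i shifts by key[i mod 2].
For cheek: c+5=h, h+3=k, e+5=j, e+3=h, k+5=p.

hkjhp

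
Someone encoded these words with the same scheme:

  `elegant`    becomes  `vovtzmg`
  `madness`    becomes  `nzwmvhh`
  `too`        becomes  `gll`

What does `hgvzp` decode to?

steak

Each pair mirrors across the alphabet (e↔v, l↔o, e↔v): positions sum to 25. Each letter is replaced by its mirror in the alphabet: a↔z, b↔y, c↔x, and so on (the Atbash cipher).
Decoding hgvzp: h↔s, g↔t, v↔e, z↔a, p↔k.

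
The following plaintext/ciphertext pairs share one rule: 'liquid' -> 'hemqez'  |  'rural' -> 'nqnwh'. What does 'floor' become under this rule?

Compare letters: l→h is +22, i→e is +22, q→m is +22 — a constant shift. It's a constant shift of +22 (ROT22).
Applying it to floor: f+22=b, l+22=h, o+22=k, o+22=k, r+22=n.

bhkkn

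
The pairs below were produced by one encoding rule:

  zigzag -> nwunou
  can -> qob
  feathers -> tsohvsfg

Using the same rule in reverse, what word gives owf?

Compare letters: z→n is +14, i→w is +14, g→u is +14 — a constant shift. It's a constant shift of +14 (ROT14).
Undoing it on owf: o−14=a, w−14=i, f−14=r.

air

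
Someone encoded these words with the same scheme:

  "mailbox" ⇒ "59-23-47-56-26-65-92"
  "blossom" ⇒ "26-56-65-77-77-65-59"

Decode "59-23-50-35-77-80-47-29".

majestic

Each letter becomes 3×(its alphabet position, a=1..z=26) + 20.
Reversing it on 59-23-50-35-77-80-47-29: 59→(59−20)÷3=13=m, 23→(23−20)÷3=1=a, 50→(50−20)÷3=10=j, 35→(35−20)÷3=5=e, 77→(77−20)÷3=19=s, 80→(80−20)÷3=20=t, 47→(47−20)÷3=9=i, 29→(29−20)÷3=3=c.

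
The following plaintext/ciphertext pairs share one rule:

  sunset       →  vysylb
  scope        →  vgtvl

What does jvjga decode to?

great

In sunset: s→v is +3, u→y is +4, n→s is +5, s→y is +6 — the shift increases by 1 each position. The shift increases by 1 at each position, starting from +3: 3, 4, 5, ….
Reversing it on jvjga: j−3=g, v−4=r, j−5=e, g−6=a, a−7=t.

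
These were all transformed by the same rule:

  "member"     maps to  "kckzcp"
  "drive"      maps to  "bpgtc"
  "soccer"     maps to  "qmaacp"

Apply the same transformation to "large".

Compare letters: m→k is +24, e→c is +24, m→k is +24 — a constant shift. It's a constant shift of +24 (ROT24).
For large: l+24=j, a+24=y, r+24=p, g+24=e, e+24=c.

jypec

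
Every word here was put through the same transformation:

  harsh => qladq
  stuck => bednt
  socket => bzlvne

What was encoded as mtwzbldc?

dinosaur

Shifts by position in harsh: pos 0: h→q (+9), pos 1: a→l (+11), pos 2: r→a (+9), pos 3: s→d (+11) — repeating every 2. The shifts repeat in a cycle of length 2: positions 0,1,… shift by +9, +11, then the pattern repeats.
Undoing it on mtwzbldc: m−9=d, t−11=i, w−9=n, z−11=o, b−9=s, l−11=a, d−9=u, c−11=r.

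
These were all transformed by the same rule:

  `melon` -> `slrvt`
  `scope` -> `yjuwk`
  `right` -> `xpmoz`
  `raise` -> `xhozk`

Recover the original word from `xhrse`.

rally

Shifts by position in melon: pos 0: m→s (+6), pos 1: e→l (+7), pos 2: l→r (+6), pos 3: o→v (+7) — repeating every 2. A repeating key of period 2 is used — shifts +6, +7 over and over.
Reversing it on xhrse: x−6=r, h−7=a, r−6=l, s−7=l, e−6=y.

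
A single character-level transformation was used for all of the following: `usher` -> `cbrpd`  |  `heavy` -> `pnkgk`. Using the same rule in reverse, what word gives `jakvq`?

In usher: u→c is +8, s→b is +9, h→r is +10, e→p is +11 — the shift increases by 1 each position. Each letter shifts forward by (position + 8), i.e. 8, 9, 10, … — the shift grows by one for each successive letter.
Undoing it on jakvq: j−8=b, a−9=r, k−10=a, v−11=k, q−12=e.

brake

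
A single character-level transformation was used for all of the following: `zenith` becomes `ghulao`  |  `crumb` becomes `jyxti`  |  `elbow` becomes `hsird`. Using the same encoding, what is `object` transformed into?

The shift depends on letter class: consonant z→g is +7, but vowel e→h is +3. The rule splits by letter class: vowels +3, consonants +7.
On object: o(vowel)+3=r, b(cons)+7=i, j(cons)+7=q, e(vowel)+3=h, c(cons)+7=j, t(cons)+7=a.

riqhja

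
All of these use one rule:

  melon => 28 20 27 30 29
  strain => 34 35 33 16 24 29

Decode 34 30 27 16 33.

Letters become their 1-based position plus 15 (so a→16, b→17, …).
Reversing it on 34 30 27 16 33: 34→(34−15)÷1=19=s, 30→(30−15)÷1=15=o, 27→(27−15)÷1=12=l, 16→(16−15)÷1=1=a, 33→(33−15)÷1=18=r.

solar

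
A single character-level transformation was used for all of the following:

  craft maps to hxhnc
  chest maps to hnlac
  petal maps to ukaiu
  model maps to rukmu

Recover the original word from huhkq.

In craft: c→h is +5, r→x is +6, a→h is +7, f→n is +8 — the shift increases by 1 each position. Each letter shifts forward by (position + 5), i.e. 5, 6, 7, … — the shift grows by one for each successive letter.
Decoding huhkq: h−5=c, u−6=o, h−7=a, k−8=c, q−9=h.

coach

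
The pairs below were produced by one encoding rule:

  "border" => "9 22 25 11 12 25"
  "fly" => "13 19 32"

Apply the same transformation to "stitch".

26 27 16 27 10 15

Letters become their 1-based position plus 7 (so a→8, b→9, …).
For stitch: s=19→26, t=20→27, i=9→16, t=20→27, c=3→10, h=8→15.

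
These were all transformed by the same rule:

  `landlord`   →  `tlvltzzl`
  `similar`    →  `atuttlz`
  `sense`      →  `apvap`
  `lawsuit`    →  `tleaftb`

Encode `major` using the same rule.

The shift depends on letter class: consonant l→t is +8, but vowel a→l is +11. Vowels shift forward by 11 and consonants shift forward by 8.
On major: m(cons)+8=u, a(vowel)+11=l, j(cons)+8=r, o(vowel)+11=z, r(cons)+8=z.

ulrzz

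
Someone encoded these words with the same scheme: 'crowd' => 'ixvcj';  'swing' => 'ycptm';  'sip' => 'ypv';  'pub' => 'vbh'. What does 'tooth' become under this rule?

Two shifts are in play — +7 for a/e/i/o/u, +6 for every other letter.
On tooth: t(cons)+6=z, o(vowel)+7=v, o(vowel)+7=v, t(cons)+6=z, h(cons)+6=n.

zvvzn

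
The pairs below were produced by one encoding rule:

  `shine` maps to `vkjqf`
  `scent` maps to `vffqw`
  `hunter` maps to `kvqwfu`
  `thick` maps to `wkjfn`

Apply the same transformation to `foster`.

ipvwfu

The rule splits by letter class: vowels +1, consonants +3.
On foster: f(cons)+3=i, o(vowel)+1=p, s(cons)+3=v, t(cons)+3=w, e(vowel)+1=f, r(cons)+3=u.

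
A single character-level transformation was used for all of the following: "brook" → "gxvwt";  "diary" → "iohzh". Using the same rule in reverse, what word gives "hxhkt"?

In brook: b→g is +5, r→x is +6, o→v is +7, o→w is +8 — the shift increases by 1 each position. Letter i (0-indexed) is shifted by i+5, so successive shifts are 5, 6, 7, ….
Decoding hxhkt: h−5=c, x−6=r, h−7=a, k−8=c, t−9=k.

crack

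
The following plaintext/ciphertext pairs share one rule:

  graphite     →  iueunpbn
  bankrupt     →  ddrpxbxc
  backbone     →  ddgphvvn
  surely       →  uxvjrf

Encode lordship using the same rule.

nrviyoqy

In graphite: g→i is +2, r→u is +3, a→e is +4, p→u is +5 — the shift increases by 1 each position. Each letter shifts forward by (position + 2), i.e. 2, 3, 4, … — the shift grows by one for each successive letter.
On lordship: l+2=n, o+3=r, r+4=v, d+5=i, s+6=y, h+7=o, i+8=q, p+9=y.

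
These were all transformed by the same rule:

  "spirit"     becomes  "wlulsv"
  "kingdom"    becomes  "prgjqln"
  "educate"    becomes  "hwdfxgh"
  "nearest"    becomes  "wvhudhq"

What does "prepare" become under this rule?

The output letters match the input read backwards, each shifted +3: spirit reversed is tirips. Two steps: reverse the string, then apply a Caesar shift of +3.
For prepare: reverse → eraperp; then shift: e+3=h, r+3=u, a+3=d, p+3=s, e+3=h, r+3=u, p+3=s.

hudshus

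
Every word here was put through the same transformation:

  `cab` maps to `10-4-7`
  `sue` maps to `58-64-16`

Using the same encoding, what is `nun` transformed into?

43-64-43

c(#3)→10 and a(#1)→4: differences scale by 3, so n = 3·pos + 1. The formula is n = 3×(alphabet index, a=1) + 1.
For nun: n=14→43, u=21→64, n=14→43.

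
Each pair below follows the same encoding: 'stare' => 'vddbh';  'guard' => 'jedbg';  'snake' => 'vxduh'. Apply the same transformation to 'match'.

The shifts repeat in a cycle of length 2: positions 0,1,… shift by +3, +10, then the pattern repeats.
For match: m+3=p, a+10=k, t+3=w, c+10=m, h+3=k.

pkwmk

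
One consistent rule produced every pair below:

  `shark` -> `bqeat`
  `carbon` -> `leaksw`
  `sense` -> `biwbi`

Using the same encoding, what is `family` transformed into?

oevmuh

The shift depends on letter class: consonant s→b is +9, but vowel a→e is +4. The rule splits by letter class: vowels +4, consonants +9.
On family: f(cons)+9=o, a(vowel)+4=e, m(cons)+9=v, i(vowel)+4=m, l(cons)+9=u, y(cons)+9=h.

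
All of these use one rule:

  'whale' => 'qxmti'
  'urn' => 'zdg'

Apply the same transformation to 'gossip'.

The output letters match the input read backwards, each shifted +12: whale reversed is elahw. Two steps: reverse the string, then apply a Caesar shift of +12.
On gossip: reverse → pissog; then shift: p+12=b, i+12=u, s+12=e, s+12=e, o+12=a, g+12=s.

bueeas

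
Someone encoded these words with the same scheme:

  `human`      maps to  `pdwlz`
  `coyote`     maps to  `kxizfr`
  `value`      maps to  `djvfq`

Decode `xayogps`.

In human: h→p is +8, u→d is +9, m→w is +10, a→l is +11 — the shift increases by 1 each position. Each letter shifts forward by (position + 8), i.e. 8, 9, 10, … — the shift grows by one for each successive letter.
Undoing it on xayogps: x−8=p, a−9=r, y−10=o, o−11=d, g−12=u, p−13=c, s−14=e.

produce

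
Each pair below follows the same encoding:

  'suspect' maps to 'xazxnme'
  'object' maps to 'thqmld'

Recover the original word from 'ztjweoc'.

uncover

Each letter shifts forward by (position + 5), i.e. 5, 6, 7, … — the shift grows by one for each successive letter.
Decoding ztjweoc: z−5=u, t−6=n, j−7=c, w−8=o, e−9=v, o−10=e, c−11=r.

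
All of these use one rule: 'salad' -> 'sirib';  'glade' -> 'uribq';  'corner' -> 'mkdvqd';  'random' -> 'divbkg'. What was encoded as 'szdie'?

spray

s(18)→s(18) and a(0)→i(8) fit y≡15x+8 (mod 26); the inverse of 15 mod 26 is 7. This is an affine cipher: with a=0,…,z=25, each position x becomes (15x+8) mod 26.
Decoding szdie: s(18)→7·(18−8)≡18=s; z(25)→7·(25−8)≡15=p; d(3)→7·(3−8)≡17=r; i(8)→7·(8−8)≡0=a; e(4)→7·(4−8)≡24=y (all mod 26).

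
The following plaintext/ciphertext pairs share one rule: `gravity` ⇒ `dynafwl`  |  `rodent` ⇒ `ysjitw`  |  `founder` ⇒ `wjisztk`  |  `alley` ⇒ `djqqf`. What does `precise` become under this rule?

jxnhjwu

The output letters match the input read backwards, each shifted +5: gravity reversed is ytivarg. The word is reversed, then every letter is shifted forward by 5.
On precise: reverse → esicerp; then shift: e+5=j, s+5=x, i+5=n, c+5=h, e+5=j, r+5=w, p+5=u.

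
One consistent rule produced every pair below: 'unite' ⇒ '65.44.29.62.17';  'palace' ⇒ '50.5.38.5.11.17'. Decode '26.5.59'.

has

u(#21)→65 and n(#14)→44: differences scale by 3, so n = 3·pos + 2. Each letter becomes 3×(its alphabet position, a=1..z=26) + 2.
Decoding 26.5.59: 26→(26−2)÷3=8=h, 5→(5−2)÷3=1=a, 59→(59−2)÷3=19=s.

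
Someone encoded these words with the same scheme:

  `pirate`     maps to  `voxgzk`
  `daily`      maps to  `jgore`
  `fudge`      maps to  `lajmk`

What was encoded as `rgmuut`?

lagoon

Compare letters: p→v is +6, i→o is +6, r→x is +6 — a constant shift. It's a constant shift of +6 (ROT6).
Undoing it on rgmuut: r−6=l, g−6=a, m−6=g, u−6=o, u−6=o, t−6=n.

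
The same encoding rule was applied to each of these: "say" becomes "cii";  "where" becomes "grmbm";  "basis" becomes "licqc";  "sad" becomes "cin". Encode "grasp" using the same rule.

qbicz

Vowels shift forward by 8 and consonants shift forward by 10.
For grasp: g(cons)+10=q, r(cons)+10=b, a(vowel)+8=i, s(cons)+10=c, p(cons)+10=z.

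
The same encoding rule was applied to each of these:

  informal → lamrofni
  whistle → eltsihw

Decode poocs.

It's just the letters in reverse order.
Reversing it on poocs: then reverse → scoop.

scoop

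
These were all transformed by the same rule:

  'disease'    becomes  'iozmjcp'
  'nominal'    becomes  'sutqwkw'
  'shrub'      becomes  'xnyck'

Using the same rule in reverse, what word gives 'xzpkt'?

The shift increases by 1 at each position, starting from +5: 5, 6, 7, ….
Reversing it on xzpkt: x−5=s, z−6=t, p−7=i, k−8=c, t−9=k.

stick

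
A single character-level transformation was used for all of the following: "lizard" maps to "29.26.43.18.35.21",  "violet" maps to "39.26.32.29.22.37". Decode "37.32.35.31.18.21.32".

tornado

l is letter #12 and maps to 29: an offset of 17. Each letter is replaced by its alphabet position (a=1..z=26) + 17.
Undoing it on 37.32.35.31.18.21.32: 37→(37−17)÷1=20=t, 32→(32−17)÷1=15=o, 35→(35−17)÷1=18=r, 31→(31−17)÷1=14=n, 18→(18−17)÷1=1=a, 21→(21−17)÷1=4=d, 32→(32−17)÷1=15=o.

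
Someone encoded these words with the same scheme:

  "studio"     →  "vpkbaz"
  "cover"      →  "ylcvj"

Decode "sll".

Two steps: reverse the string, then apply a Caesar shift of +7.
Undoing it on sll: shift back: s−7=l, l−7=e, l−7=e → lee; then reverse → eel.

eel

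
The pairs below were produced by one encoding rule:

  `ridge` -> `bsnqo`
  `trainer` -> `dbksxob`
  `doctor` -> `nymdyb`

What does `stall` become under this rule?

cdkvv

Compare letters: r→b is +10, i→s is +10, d→n is +10 — a constant shift. This is a Caesar cipher with shift 10.
On stall: s+10=c, t+10=d, a+10=k, l+10=v, l+10=v.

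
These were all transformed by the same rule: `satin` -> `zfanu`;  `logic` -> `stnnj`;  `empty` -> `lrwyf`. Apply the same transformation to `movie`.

It's a Vigenère-style cipher with numeric key [7,5]: position i shifts by key[i mod 2].
Applying it to movie: m+7=t, o+5=t, v+7=c, i+5=n, e+7=l.

ttcnl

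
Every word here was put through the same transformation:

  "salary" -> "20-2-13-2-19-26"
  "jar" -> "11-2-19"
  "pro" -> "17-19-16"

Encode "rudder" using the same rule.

19-22-5-5-6-19

Each letter is replaced by its alphabet position (a=1..z=26) + 1.
On rudder: r=18→19, u=21→22, d=4→5, d=4→5, e=5→6, r=18→19.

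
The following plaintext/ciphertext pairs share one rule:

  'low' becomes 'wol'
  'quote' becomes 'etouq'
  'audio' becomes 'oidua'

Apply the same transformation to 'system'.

The output letters match the input read backwards: low reversed is wol. The word is simply reversed.
Applying it to system: reverse → metsys.

metsys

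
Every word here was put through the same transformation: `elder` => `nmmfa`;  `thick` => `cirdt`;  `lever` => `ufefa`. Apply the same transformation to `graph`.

psjqq

Shifts by position in elder: pos 0: e→n (+9), pos 1: l→m (+1), pos 2: d→m (+9), pos 3: e→f (+1) — repeating every 2. The shifts repeat in a cycle of length 2: positions 0,1,… shift by +9, +1, then the pattern repeats.
On graph: g+9=p, r+1=s, a+9=j, p+1=q, h+9=q.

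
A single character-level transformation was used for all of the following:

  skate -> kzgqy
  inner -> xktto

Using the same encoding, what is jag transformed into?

The output letters match the input read backwards, each shifted +6: skate reversed is etaks. Two steps: reverse the string, then apply a Caesar shift of +6.
Applying it to jag: reverse → gaj; then shift: g+6=m, a+6=g, j+6=p.

mgp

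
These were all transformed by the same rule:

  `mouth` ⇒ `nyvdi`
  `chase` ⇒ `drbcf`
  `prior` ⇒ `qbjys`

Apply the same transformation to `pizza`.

Shifts by position in mouth: pos 0: m→n (+1), pos 1: o→y (+10), pos 2: u→v (+1), pos 3: t→d (+10) — repeating every 2. A repeating key of period 2 is used — shifts +1, +10 over and over.
Applying it to pizza: p+1=q, i+10=s, z+1=a, z+10=j, a+1=b.

qsajb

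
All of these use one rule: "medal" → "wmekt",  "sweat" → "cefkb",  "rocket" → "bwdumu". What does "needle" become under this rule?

Shifts by position in medal: pos 0: m→w (+10), pos 1: e→m (+8), pos 2: d→e (+1), pos 3: a→k (+10), pos 4: l→t (+8) — repeating every 3. A repeating key of period 3 is used — shifts +10, +8, +1 over and over.
Applying it to needle: n+10=x, e+8=m, e+1=f, d+10=n, l+8=t, e+1=f.

xmfntf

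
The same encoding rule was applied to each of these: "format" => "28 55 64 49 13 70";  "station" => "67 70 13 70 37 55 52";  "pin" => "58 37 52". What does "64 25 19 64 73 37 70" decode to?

f(#6)→28 and o(#15)→55: differences scale by 3, so n = 3·pos + 10. The formula is n = 3×(alphabet index, a=1) + 10.
Undoing it on 64 25 19 64 73 37 70: 64→(64−10)÷3=18=r, 25→(25−10)÷3=5=e, 19→(19−10)÷3=3=c, 64→(64−10)÷3=18=r, 73→(73−10)÷3=21=u, 37→(37−10)÷3=9=i, 70→(70−10)÷3=20=t.

recruit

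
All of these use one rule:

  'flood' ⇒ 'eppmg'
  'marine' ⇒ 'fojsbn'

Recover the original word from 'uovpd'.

The output letters match the input read backwards, each shifted +1: flood reversed is doolf. Read the word backwards and shift each letter +1.
Reversing it on uovpd: shift back: u−1=t, o−1=n, v−1=u, p−1=o, d−1=c → tnuoc; then reverse → count.

count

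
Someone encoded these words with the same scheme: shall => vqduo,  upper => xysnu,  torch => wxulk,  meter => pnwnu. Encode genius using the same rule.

The shifts repeat in a cycle of length 2: positions 0,1,… shift by +3, +9, then the pattern repeats.
For genius: g+3=j, e+9=n, n+3=q, i+9=r, u+3=x, s+9=b.

jnqrxb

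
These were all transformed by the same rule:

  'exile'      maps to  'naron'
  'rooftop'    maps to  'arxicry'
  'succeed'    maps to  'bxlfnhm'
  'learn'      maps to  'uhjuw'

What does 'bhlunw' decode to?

secret

A repeating key of period 2 is used — shifts +9, +3 over and over.
Decoding bhlunw: b−9=s, h−3=e, l−9=c, u−3=r, n−9=e, w−3=t.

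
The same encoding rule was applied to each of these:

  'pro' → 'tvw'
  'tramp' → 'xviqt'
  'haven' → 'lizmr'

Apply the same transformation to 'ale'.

ipm

The shift depends on letter class: consonant p→t is +4, but vowel o→w is +8. Two shifts are in play — +8 for a/e/i/o/u, +4 for every other letter.
Applying it to ale: a(vowel)+8=i, l(cons)+4=p, e(vowel)+8=m.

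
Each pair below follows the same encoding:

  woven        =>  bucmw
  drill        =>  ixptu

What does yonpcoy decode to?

In woven: w→b is +5, o→u is +6, v→c is +7, e→m is +8 — the shift increases by 1 each position. Each letter shifts forward by (position + 5), i.e. 5, 6, 7, … — the shift grows by one for each successive letter.
Reversing it on yonpcoy: y−5=t, o−6=i, n−7=g, p−8=h, c−9=t, o−10=e, y−11=n.

tighten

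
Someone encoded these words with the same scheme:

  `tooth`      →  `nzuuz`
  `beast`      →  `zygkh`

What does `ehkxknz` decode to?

Read the word backwards and shift each letter +6.
Decoding ehkxknz: shift back: e−6=y, h−6=b, k−6=e, x−6=r, k−6=e, n−6=h, z−6=t → ybereht; then reverse → thereby.

thereby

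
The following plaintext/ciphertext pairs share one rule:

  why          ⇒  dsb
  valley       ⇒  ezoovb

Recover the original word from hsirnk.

Each pair mirrors across the alphabet (w↔d, h↔s, y↔b): positions sum to 25. This is the alphabet-reversal cipher (Atbash): a becomes z, b becomes y, etc.
Undoing it on hsirnk: h↔s, s↔h, i↔r, r↔i, n↔m, k↔p.

shrimp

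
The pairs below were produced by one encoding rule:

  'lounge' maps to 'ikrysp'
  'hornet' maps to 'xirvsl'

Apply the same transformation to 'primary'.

cveqmvt

The output letters match the input read backwards, each shifted +4: lounge reversed is egnuol. Two steps: reverse the string, then apply a Caesar shift of +4.
Applying it to primary: reverse → yramirp; then shift: y+4=c, r+4=v, a+4=e, m+4=q, i+4=m, r+4=v, p+4=t.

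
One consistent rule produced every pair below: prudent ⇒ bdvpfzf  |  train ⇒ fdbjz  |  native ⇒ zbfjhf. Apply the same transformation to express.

fjbdfee

The rule splits by letter class: vowels +1, consonants +12.
Applying it to express: e(vowel)+1=f, x(cons)+12=j, p(cons)+12=b, r(cons)+12=d, e(vowel)+1=f, s(cons)+12=e, s(cons)+12=e.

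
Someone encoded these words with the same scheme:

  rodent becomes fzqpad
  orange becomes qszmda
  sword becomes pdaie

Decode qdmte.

share

Read the word backwards and shift each letter +12.
Undoing it on qdmte: shift back: q−12=e, d−12=r, m−12=a, t−12=h, e−12=s → erahs; then reverse → share.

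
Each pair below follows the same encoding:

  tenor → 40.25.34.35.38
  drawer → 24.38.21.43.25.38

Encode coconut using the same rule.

23.35.23.35.34.41.40

The number is (letter's place in the alphabet, a=1) + 20.
For coconut: c=3→23, o=15→35, c=3→23, o=15→35, n=14→34, u=21→41, t=20→40.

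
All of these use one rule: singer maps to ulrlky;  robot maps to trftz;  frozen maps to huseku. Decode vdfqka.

tablet

In singer: s→u is +2, i→l is +3, n→r is +4, g→l is +5 — the shift increases by 1 each position. Letter i (0-indexed) is shifted by i+2, so successive shifts are 2, 3, 4, ….
Reversing it on vdfqka: v−2=t, d−3=a, f−4=b, q−5=l, k−6=e, a−7=t.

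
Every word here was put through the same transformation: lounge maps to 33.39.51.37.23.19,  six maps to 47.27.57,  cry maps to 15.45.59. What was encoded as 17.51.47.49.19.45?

duster

With a=1..z=26, the number is 2·pos + 9.
Undoing it on 17.51.47.49.19.45: 17→(17−9)÷2=4=d, 51→(51−9)÷2=21=u, 47→(47−9)÷2=19=s, 49→(49−9)÷2=20=t, 19→(19−9)÷2=5=e, 45→(45−9)÷2=18=r.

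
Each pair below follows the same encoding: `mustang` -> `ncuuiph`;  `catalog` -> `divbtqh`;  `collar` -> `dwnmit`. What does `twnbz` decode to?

solar

Shifts by position in mustang: pos 0: m→n (+1), pos 1: u→c (+8), pos 2: s→u (+2), pos 3: t→u (+1), pos 4: a→i (+8), pos 5: n→p (+2) — repeating every 3. The shifts repeat in a cycle of length 3: positions 0,1,… shift by +1, +8, +2, then the pattern repeats.
Undoing it on twnbz: t−1=s, w−8=o, n−2=l, b−1=a, z−8=r.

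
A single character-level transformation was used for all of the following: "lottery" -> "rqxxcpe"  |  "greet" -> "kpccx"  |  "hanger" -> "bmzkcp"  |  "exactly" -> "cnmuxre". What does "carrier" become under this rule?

umppscp

l(11)→r(17) and o(14)→q(16) fit y≡17x+12 (mod 26); the inverse of 17 mod 26 is 23. This is an affine cipher: with a=0,…,z=25, each position x becomes (17x+12) mod 26.
On carrier: c(2)→17·2+12≡20=u; a(0)→17·0+12≡12=m; r(17)→17·17+12≡15=p; r(17)→17·17+12≡15=p; i(8)→17·8+12≡18=s; e(4)→17·4+12≡2=c; r(17)→17·17+12≡15=p (all mod 26).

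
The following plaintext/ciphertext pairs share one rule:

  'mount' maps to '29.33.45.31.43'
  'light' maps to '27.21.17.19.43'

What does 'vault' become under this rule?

47.5.45.27.43

m(#13)→29 and o(#15)→33: differences scale by 2, so n = 2·pos + 3. With a=1..z=26, the number is 2·pos + 3.
Applying it to vault: v=22→47, a=1→5, u=21→45, l=12→27, t=20→43.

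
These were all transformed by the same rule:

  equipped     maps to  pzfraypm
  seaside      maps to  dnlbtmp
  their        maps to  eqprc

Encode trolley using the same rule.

A repeating key of period 2 is used — shifts +11, +9 over and over.
On trolley: t+11=e, r+9=a, o+11=z, l+9=u, l+11=w, e+9=n, y+11=j.

eazuwnj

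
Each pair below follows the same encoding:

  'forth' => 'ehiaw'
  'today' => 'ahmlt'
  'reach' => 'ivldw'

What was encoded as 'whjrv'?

house

f(5)→e(4) and o(14)→h(7) fit y≡9x+11 (mod 26); the inverse of 9 mod 26 is 3. Treating letters as 0–25, the rule is x ↦ 9x + 11 (mod 26).
Undoing it on whjrv: w(22)→3·(22−11)≡7=h; h(7)→3·(7−11)≡14=o; j(9)→3·(9−11)≡20=u; r(17)→3·(17−11)≡18=s; v(21)→3·(21−11)≡4=e (all mod 26).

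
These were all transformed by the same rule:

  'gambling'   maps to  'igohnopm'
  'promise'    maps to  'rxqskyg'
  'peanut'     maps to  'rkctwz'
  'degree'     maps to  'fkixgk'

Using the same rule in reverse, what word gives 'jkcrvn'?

Shifts by position in gambling: pos 0: g→i (+2), pos 1: a→g (+6), pos 2: m→o (+2), pos 3: b→h (+6) — repeating every 2. It's a Vigenère-style cipher with numeric key [2,6]: position i shifts by key[i mod 2].
Reversing it on jkcrvn: j−2=h, k−6=e, c−2=a, r−6=l, v−2=t, n−6=h.

health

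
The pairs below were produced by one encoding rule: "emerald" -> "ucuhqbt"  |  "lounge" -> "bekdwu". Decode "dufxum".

nephew

Every letter moves 16 places later in the alphabet, wrapping around z→a.
Decoding dufxum: d−16=n, u−16=e, f−16=p, x−16=h, u−16=e, m−16=w.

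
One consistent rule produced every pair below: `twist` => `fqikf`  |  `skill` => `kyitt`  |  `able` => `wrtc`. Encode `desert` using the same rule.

Treating letters as 0–25, the rule is x ↦ 21x + 22 (mod 26).
For desert: d(3)→21·3+22≡7=h; e(4)→21·4+22≡2=c; s(18)→21·18+22≡10=k; e(4)→21·4+22≡2=c; r(17)→21·17+22≡15=p; t(19)→21·19+22≡5=f (all mod 26).

hckcpf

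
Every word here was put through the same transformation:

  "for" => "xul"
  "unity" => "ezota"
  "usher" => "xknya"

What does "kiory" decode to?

slice

The word is reversed, then every letter is shifted forward by 6.
Undoing it on kiory: shift back: k−6=e, i−6=c, o−6=i, r−6=l, y−6=s → ecils; then reverse → slice.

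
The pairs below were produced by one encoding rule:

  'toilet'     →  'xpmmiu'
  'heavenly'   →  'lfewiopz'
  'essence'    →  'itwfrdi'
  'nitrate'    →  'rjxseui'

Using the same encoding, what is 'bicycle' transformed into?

fjgzgmi

The shifts repeat in a cycle of length 2: positions 0,1,… shift by +4, +1, then the pattern repeats.
On bicycle: b+4=f, i+1=j, c+4=g, y+1=z, c+4=g, l+1=m, e+4=i.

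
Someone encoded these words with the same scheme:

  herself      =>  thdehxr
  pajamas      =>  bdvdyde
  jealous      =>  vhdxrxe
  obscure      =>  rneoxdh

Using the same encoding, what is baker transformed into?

The shift depends on letter class: consonant h→t is +12, but vowel e→h is +3. Two shifts are in play — +3 for a/e/i/o/u, +12 for every other letter.
Applying it to baker: b(cons)+12=n, a(vowel)+3=d, k(cons)+12=w, e(vowel)+3=h, r(cons)+12=d.

ndwhd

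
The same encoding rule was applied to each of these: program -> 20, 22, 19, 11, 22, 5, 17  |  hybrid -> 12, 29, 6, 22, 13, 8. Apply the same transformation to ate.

5, 24, 9

p is letter #16 and maps to 20: an offset of 4. The number is (letter's place in the alphabet, a=1) + 4.
For ate: a=1→5, t=20→24, e=5→9.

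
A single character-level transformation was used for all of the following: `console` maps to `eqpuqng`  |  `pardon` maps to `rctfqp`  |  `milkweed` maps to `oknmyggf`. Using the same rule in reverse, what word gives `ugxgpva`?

seventy

Compare letters: c→e is +2, o→q is +2, n→p is +2 — a constant shift. Every letter moves 2 places later in the alphabet, wrapping around z→a.
Decoding ugxgpva: u−2=s, g−2=e, x−2=v, g−2=e, p−2=n, v−2=t, a−2=y.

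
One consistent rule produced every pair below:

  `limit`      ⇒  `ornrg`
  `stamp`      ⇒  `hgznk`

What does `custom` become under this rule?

Letters are reflected about the middle of the alphabet (position → 25−position): Atbash.
For custom: c↔x, u↔f, s↔h, t↔g, o↔l, m↔n.

xfhgln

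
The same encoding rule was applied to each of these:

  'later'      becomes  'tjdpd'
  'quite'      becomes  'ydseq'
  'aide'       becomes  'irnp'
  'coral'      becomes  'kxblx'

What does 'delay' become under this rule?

lnvlk

The shift increases by 1 at each position, starting from +8: 8, 9, 10, ….
Applying it to delay: d+8=l, e+9=n, l+10=v, a+11=l, y+12=k.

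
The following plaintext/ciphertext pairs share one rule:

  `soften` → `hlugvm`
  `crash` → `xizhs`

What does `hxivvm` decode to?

screen

Each pair mirrors across the alphabet (s↔h, o↔l, f↔u): positions sum to 25. Letters are reflected about the middle of the alphabet (position → 25−position): Atbash.
Undoing it on hxivvm: h↔s, x↔c, i↔r, v↔e, v↔e, m↔n.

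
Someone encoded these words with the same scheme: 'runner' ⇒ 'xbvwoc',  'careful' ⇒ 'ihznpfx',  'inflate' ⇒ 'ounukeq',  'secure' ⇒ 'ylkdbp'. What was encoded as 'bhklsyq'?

vaccine

In runner: r→x is +6, u→b is +7, n→v is +8, n→w is +9 — the shift increases by 1 each position. The shift increases by 1 at each position, starting from +6: 6, 7, 8, ….
Reversing it on bhklsyq: b−6=v, h−7=a, k−8=c, l−9=c, s−10=i, y−11=n, q−12=e.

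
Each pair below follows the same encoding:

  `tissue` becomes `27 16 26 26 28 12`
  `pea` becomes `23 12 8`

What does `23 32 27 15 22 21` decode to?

python

t is letter #20 and maps to 27: an offset of 7. Each letter is replaced by its alphabet position (a=1..z=26) + 7.
Undoing it on 23 32 27 15 22 21: 23→(23−7)÷1=16=p, 32→(32−7)÷1=25=y, 27→(27−7)÷1=20=t, 15→(15−7)÷1=8=h, 22→(22−7)÷1=15=o, 21→(21−7)÷1=14=n.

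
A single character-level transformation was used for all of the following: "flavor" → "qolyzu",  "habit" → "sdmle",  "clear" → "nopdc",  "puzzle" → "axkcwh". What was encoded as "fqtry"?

union

Shifts by position in flavor: pos 0: f→q (+11), pos 1: l→o (+3), pos 2: a→l (+11), pos 3: v→y (+3) — repeating every 2. It's a Vigenère-style cipher with numeric key [11,3]: position i shifts by key[i mod 2].
Undoing it on fqtry: f−11=u, q−3=n, t−11=i, r−3=o, y−11=n.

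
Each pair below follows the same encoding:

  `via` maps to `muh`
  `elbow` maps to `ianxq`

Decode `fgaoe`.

scout

The output letters match the input read backwards, each shifted +12: via reversed is aiv. The word is reversed, then every letter is shifted forward by 12.
Reversing it on fgaoe: shift back: f−12=t, g−12=u, a−12=o, o−12=c, e−12=s → tuocs; then reverse → scout.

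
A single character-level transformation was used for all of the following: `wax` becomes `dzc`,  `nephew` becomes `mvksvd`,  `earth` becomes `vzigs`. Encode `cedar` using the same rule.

xvwzi

Each pair mirrors across the alphabet (w↔d, a↔z, x↔c): positions sum to 25. Letters are reflected about the middle of the alphabet (position → 25−position): Atbash.
On cedar: c↔x, e↔v, d↔w, a↔z, r↔i.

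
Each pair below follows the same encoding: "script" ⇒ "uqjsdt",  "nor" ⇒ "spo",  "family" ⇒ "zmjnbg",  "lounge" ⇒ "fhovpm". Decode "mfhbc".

Read the word backwards and shift each letter +1.
Undoing it on mfhbc: shift back: m−1=l, f−1=e, h−1=g, b−1=a, c−1=b → legab; then reverse → bagel.

bagel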